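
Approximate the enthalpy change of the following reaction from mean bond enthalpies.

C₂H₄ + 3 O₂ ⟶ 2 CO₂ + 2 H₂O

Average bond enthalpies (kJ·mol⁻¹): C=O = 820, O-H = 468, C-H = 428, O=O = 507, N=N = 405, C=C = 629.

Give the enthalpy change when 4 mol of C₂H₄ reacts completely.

Bonds broken (reactants):
  C-H: 4 × 428 = 1712
  C=C: 1 × 629 = 629
  O=O: 3 × 507 = 1521
  Σ(broken) = 3862 kJ
Bonds formed (products):
  C=O: 4 × 820 = 3280
  O-H: 4 × 468 = 1872
  Σ(formed) = 5152 kJ
ΔH = Σ(broken) − Σ(formed) = 3862 − 5152 = −1290 kJ
For 4× the reaction as written: 4 × (−1290) = −5160 kJ

ΔH = −5160 kJ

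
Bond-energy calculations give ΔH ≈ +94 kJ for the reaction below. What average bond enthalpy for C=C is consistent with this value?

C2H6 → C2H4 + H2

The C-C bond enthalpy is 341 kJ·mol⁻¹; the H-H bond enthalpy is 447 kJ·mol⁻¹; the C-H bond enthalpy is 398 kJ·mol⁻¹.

D(C=C) ≈ 596 kJ/mol

Let D be the C=C bond energy.
Σ(broken) = 1×341 + 6×398 = 2729
Σ(formed) = 4×398 + 1×D + 1×447 = 2039 + D
ΔH = Σ(broken) − Σ(formed) = (2729) − (2039 + D) = +690 − D
Setting this equal to +94 kJ gives D = 596 kJ/mol.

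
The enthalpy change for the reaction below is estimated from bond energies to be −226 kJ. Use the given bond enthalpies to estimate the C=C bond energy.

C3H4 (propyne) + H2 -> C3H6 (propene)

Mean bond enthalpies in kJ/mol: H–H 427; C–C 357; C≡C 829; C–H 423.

D(C=C) ≈ 636 kJ/mol

Let D be the C=C bond energy.
Σ(broken) = 1×829 + 1×357 + 4×423 + 1×427 = 3305
Σ(formed) = 1×357 + 6×423 + 1×D = 2895 + D
ΔH = Σ(broken) − Σ(formed) = (3305) − (2895 + D) = +410 − D
Setting this equal to −226 kJ gives D = 636 kJ/mol.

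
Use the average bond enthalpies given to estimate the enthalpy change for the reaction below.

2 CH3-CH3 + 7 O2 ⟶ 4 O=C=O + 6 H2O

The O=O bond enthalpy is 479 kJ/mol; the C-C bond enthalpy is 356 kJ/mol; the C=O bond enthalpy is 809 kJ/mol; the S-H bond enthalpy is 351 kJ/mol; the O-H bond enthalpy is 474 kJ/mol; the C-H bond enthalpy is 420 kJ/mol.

ΔH ≈ −3055 kJ

Bonds broken (reactants):
  C-C: 2 × 356 = 712
  C-H: 12 × 420 = 5040
  O=O: 7 × 479 = 3353
  Σ(broken) = 9105 kJ
Bonds formed (products):
  C=O: 8 × 809 = 6472
  O-H: 12 × 474 = 5688
  Σ(formed) = 12160 kJ
ΔH = Σ(broken) − Σ(formed) = 9105 − 12160 = −3055 kJ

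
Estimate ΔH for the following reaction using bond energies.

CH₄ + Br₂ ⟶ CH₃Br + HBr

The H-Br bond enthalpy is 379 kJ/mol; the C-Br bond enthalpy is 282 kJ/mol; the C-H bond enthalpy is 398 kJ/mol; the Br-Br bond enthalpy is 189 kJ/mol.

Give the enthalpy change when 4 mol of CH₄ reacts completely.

Bonds broken (reactants):
  Br-Br: 1 × 189 = 189
  C-H: 4 × 398 = 1592
  Σ(broken) = 1781 kJ
Bonds formed (products):
  C-Br: 1 × 282 = 282
  C-H: 3 × 398 = 1194
  H-Br: 1 × 379 = 379
  Σ(formed) = 1855 kJ
ΔH = Σ(broken) − Σ(formed) = 1781 − 1855 = −74 kJ
For 4× the reaction as written: 4 × (−74) = −296 kJ

ΔH = −296 kJ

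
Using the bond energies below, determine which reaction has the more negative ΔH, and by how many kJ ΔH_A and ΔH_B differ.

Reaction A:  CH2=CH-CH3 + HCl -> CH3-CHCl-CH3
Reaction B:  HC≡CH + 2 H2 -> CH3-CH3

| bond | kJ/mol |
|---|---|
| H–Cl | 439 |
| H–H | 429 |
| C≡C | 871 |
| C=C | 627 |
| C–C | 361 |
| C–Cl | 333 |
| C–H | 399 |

Reaction A:
  Bonds broken (reactants):
    C–C: 1 × 361 = 361
    C–H: 6 × 399 = 2394
    C=C: 1 × 627 = 627
    H–Cl: 1 × 439 = 439
    Σ(broken) = 3821 kJ
  Bonds formed (products):
    C–C: 2 × 361 = 722
    C–Cl: 1 × 333 = 333
    C–H: 7 × 399 = 2793
    Σ(formed) = 3848 kJ
  ΔH_A = 3821 − 3848 = −27 kJ
Reaction B:
  Bonds broken (reactants):
    C≡C: 1 × 871 = 871
    C–H: 2 × 399 = 798
    H–H: 2 × 429 = 858
    Σ(broken) = 2527 kJ
  Bonds formed (products):
    C–C: 1 × 361 = 361
    C–H: 6 × 399 = 2394
    Σ(formed) = 2755 kJ
  ΔH_B = 2527 − 2755 = −228 kJ
ΔH_A − ΔH_B = +201 kJ, so reaction B has the more negative ΔH; |ΔH_A − ΔH_B| = 201 kJ.

Reaction B, by 201 kJ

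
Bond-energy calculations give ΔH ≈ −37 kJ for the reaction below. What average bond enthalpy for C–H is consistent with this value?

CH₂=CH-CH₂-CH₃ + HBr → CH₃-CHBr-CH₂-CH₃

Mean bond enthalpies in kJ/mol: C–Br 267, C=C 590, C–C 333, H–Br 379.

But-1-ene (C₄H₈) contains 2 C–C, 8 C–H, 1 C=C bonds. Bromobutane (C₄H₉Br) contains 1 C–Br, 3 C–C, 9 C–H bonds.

D(C–H) ≈ 406 kJ/mol

Let D be the C–H bond energy.
Σ(broken) = 2×333 + 8×D + 1×590 + 1×379 = 1635 + 8D
Σ(formed) = 1×267 + 3×333 + 9×D = 1266 + 9D
ΔH = Σ(broken) − Σ(formed) = (1635 + 8D) − (1266 + 9D) = +369 − D
Setting this equal to −37 kJ gives D = 406 kJ/mol.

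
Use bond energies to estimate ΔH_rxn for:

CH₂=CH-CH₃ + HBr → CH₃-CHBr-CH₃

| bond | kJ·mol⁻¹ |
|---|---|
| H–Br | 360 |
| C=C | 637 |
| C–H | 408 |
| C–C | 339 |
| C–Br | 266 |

Bonds broken (reactants):
  C–C: 1 × 339 = 339
  C–H: 6 × 408 = 2448
  C=C: 1 × 637 = 637
  H–Br: 1 × 360 = 360
  Σ(broken) = 3784 kJ
Bonds formed (products):
  C–Br: 1 × 266 = 266
  C–C: 2 × 339 = 678
  C–H: 7 × 408 = 2856
  Σ(formed) = 3800 kJ
ΔH = Σ(broken) − Σ(formed) = 3784 − 3800 = −16 kJ

ΔH ≈ −16 kJ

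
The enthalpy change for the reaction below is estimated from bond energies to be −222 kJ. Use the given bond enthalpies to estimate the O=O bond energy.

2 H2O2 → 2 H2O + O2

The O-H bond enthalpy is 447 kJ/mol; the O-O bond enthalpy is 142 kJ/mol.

D(O=O) ≈ 506 kJ/mol

Let D be the O=O bond energy.
Σ(broken) = 4×447 + 2×142 = 2072
Σ(formed) = 4×447 + 1×D = 1788 + D
ΔH = Σ(broken) − Σ(formed) = (2072) − (1788 + D) = +284 − D
Setting this equal to −222 kJ gives D = 506 kJ/mol.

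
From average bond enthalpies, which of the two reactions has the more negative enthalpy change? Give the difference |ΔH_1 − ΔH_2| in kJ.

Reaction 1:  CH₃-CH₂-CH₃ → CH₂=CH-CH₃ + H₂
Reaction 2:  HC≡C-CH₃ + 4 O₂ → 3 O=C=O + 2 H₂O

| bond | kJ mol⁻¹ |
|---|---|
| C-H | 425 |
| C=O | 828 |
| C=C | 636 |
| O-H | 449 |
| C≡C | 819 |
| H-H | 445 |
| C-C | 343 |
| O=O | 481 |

Reaction 1:
  Bonds broken (reactants):
    C-C: 2 × 343 = 686
    C-H: 8 × 425 = 3400
    Σ(broken) = 4086 kJ
  Bonds formed (products):
    C-C: 1 × 343 = 343
    C-H: 6 × 425 = 2550
    C=C: 1 × 636 = 636
    H-H: 1 × 445 = 445
    Σ(formed) = 3974 kJ
  ΔH_1 = 4086 − 3974 = +112 kJ
Reaction 2:
  Bonds broken (reactants):
    C≡C: 1 × 819 = 819
    C-C: 1 × 343 = 343
    C-H: 4 × 425 = 1700
    O=O: 4 × 481 = 1924
    Σ(broken) = 4786 kJ
  Bonds formed (products):
    C=O: 6 × 828 = 4968
    O-H: 4 × 449 = 1796
    Σ(formed) = 6764 kJ
  ΔH_2 = 4786 − 6764 = −1978 kJ
ΔH_1 − ΔH_2 = +2090 kJ, so reaction 2 has the more negative ΔH; |ΔH_1 − ΔH_2| = 2090 kJ.

Reaction 2, by 2090 kJ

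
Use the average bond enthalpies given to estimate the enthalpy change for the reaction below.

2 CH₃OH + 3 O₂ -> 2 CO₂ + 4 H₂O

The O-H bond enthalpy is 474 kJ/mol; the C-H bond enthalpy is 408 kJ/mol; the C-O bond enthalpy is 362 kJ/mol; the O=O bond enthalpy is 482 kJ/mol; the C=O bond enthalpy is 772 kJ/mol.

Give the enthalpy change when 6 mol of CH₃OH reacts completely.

Bonds broken (reactants):
  C-H: 6 × 408 = 2448
  C-O: 2 × 362 = 724
  O-H: 2 × 474 = 948
  O=O: 3 × 482 = 1446
  Σ(broken) = 5566 kJ
Bonds formed (products):
  C=O: 4 × 772 = 3088
  O-H: 8 × 474 = 3792
  Σ(formed) = 6880 kJ
ΔH = Σ(broken) − Σ(formed) = 5566 − 6880 = −1314 kJ
For 3× the reaction as written: 3 × (−1314) = −3942 kJ

ΔH = −3942 kJ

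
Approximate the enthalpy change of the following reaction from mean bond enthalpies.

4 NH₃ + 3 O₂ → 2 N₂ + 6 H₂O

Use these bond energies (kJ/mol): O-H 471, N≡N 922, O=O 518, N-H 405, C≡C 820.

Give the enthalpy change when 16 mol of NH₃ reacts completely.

Bonds broken (reactants):
  N-H: 12 × 405 = 4860
  O=O: 3 × 518 = 1554
  Σ(broken) = 6414 kJ
Bonds formed (products):
  N≡N: 2 × 922 = 1844
  O-H: 12 × 471 = 5652
  Σ(formed) = 7496 kJ
ΔH = Σ(broken) − Σ(formed) = 6414 − 7496 = −1082 kJ
For 4× the reaction as written: 4 × (−1082) = −4328 kJ

ΔH = −4328 kJ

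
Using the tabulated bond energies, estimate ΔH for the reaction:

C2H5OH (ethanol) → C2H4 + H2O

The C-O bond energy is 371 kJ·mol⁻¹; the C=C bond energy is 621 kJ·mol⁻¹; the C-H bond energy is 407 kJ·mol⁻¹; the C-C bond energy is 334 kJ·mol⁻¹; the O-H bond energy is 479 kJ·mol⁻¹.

Bonds broken (reactants):
  C-C: 1 × 334 = 334
  C-H: 5 × 407 = 2035
  C-O: 1 × 371 = 371
  O-H: 1 × 479 = 479
  Σ(broken) = 3219 kJ
Bonds formed (products):
  C-H: 4 × 407 = 1628
  C=C: 1 × 621 = 621
  O-H: 2 × 479 = 958
  Σ(formed) = 3207 kJ
ΔH = Σ(broken) − Σ(formed) = 3219 − 3207 = +12 kJ

ΔH ≈ +12 kJ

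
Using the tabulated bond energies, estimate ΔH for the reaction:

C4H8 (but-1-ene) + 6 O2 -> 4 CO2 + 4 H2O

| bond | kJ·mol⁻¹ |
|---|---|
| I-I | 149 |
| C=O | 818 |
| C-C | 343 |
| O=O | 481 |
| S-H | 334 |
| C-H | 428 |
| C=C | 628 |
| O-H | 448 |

ΔH ≈ −2504 kJ

Bonds broken (reactants):
  C-C: 2 × 343 = 686
  C-H: 8 × 428 = 3424
  C=C: 1 × 628 = 628
  O=O: 6 × 481 = 2886
  Σ(broken) = 7624 kJ
Bonds formed (products):
  C=O: 8 × 818 = 6544
  O-H: 8 × 448 = 3584
  Σ(formed) = 10128 kJ
ΔH = Σ(broken) − Σ(formed) = 7624 − 10128 = −2504 kJ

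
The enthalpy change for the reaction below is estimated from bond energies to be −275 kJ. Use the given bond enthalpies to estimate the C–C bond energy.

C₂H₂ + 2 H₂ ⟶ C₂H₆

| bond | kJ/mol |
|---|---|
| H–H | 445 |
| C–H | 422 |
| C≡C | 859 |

Let D be the C–C bond energy.
Σ(broken) = 1×859 + 2×422 + 2×445 = 2593
Σ(formed) = 1×D + 6×422 = 2532 + D
ΔH = Σ(broken) − Σ(formed) = (2593) − (2532 + D) = +61 − D
Setting this equal to −275 kJ gives D = 336 kJ/mol.

D(C–C) ≈ 336 kJ/mol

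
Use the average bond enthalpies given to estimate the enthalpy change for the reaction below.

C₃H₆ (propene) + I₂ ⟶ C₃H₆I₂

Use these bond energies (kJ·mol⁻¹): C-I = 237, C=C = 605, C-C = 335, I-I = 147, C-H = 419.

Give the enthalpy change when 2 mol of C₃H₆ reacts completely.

ΔH = −114 kJ

Bonds broken (reactants):
  C-C: 1 × 335 = 335
  C-H: 6 × 419 = 2514
  C=C: 1 × 605 = 605
  I-I: 1 × 147 = 147
  Σ(broken) = 3601 kJ
Bonds formed (products):
  C-C: 2 × 335 = 670
  C-H: 6 × 419 = 2514
  C-I: 2 × 237 = 474
  Σ(formed) = 3658 kJ
ΔH = Σ(broken) − Σ(formed) = 3601 − 3658 = −57 kJ
For 2× the reaction as written: 2 × (−57) = −114 kJ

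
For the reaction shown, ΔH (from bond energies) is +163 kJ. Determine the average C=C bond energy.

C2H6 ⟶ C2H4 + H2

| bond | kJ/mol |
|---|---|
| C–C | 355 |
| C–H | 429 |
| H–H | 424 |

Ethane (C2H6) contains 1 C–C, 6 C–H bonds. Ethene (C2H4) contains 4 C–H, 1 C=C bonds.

Let D be the C=C bond energy.
Σ(broken) = 1×355 + 6×429 = 2929
Σ(formed) = 4×429 + 1×D + 1×424 = 2140 + D
ΔH = Σ(broken) − Σ(formed) = (2929) − (2140 + D) = +789 − D
Setting this equal to +163 kJ gives D = 626 kJ/mol.

D(C=C) ≈ 626 kJ/mol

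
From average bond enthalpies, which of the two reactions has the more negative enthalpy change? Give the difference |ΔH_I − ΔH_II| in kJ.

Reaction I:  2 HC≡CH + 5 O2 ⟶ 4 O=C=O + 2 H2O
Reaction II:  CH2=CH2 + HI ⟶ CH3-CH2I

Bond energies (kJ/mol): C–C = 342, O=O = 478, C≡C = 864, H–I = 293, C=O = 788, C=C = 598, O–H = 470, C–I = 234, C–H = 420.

Reaction I:
  Bonds broken (reactants):
    C≡C: 2 × 864 = 1728
    C–H: 4 × 420 = 1680
    O=O: 5 × 478 = 2390
    Σ(broken) = 5798 kJ
  Bonds formed (products):
    C=O: 8 × 788 = 6304
    O–H: 4 × 470 = 1880
    Σ(formed) = 8184 kJ
  ΔH_I = 5798 − 8184 = −2386 kJ
Reaction II:
  Bonds broken (reactants):
    C–H: 4 × 420 = 1680
    C=C: 1 × 598 = 598
    H–I: 1 × 293 = 293
    Σ(broken) = 2571 kJ
  Bonds formed (products):
    C–C: 1 × 342 = 342
    C–H: 5 × 420 = 2100
    C–I: 1 × 234 = 234
    Σ(formed) = 2676 kJ
  ΔH_II = 2571 − 2676 = −105 kJ
ΔH_I − ΔH_II = −2281 kJ, so reaction I has the more negative ΔH; |ΔH_I − ΔH_II| = 2281 kJ.

Reaction I, by 2281 kJ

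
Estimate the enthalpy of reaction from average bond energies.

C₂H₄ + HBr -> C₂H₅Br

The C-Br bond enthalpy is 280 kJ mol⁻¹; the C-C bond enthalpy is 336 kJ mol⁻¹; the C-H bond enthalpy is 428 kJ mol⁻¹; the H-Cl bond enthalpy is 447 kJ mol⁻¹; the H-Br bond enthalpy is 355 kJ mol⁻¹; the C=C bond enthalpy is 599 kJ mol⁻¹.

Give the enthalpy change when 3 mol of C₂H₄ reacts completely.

ΔH = −270 kJ

Bonds broken (reactants):
  C-H: 4 × 428 = 1712
  C=C: 1 × 599 = 599
  H-Br: 1 × 355 = 355
  Σ(broken) = 2666 kJ
Bonds formed (products):
  C-Br: 1 × 280 = 280
  C-C: 1 × 336 = 336
  C-H: 5 × 428 = 2140
  Σ(formed) = 2756 kJ
ΔH = Σ(broken) − Σ(formed) = 2666 − 2756 = −90 kJ
For 3× the reaction as written: 3 × (−90) = −270 kJ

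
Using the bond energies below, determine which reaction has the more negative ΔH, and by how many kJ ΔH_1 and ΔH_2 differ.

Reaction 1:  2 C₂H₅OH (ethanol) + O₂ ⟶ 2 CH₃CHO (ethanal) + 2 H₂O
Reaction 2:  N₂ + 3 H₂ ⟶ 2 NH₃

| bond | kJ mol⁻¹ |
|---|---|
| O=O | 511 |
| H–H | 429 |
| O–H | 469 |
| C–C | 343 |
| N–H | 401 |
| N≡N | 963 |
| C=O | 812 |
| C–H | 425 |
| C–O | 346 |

Reaction 1, by 353 kJ

Reaction 1:
  Bonds broken (reactants):
    C–C: 2 × 343 = 686
    C–H: 10 × 425 = 4250
    C–O: 2 × 346 = 692
    O–H: 2 × 469 = 938
    O=O: 1 × 511 = 511
    Σ(broken) = 7077 kJ
  Bonds formed (products):
    C–C: 2 × 343 = 686
    C–H: 8 × 425 = 3400
    C=O: 2 × 812 = 1624
    O–H: 4 × 469 = 1876
    Σ(formed) = 7586 kJ
  ΔH_1 = 7077 − 7586 = −509 kJ
Reaction 2:
  Bonds broken (reactants):
    H–H: 3 × 429 = 1287
    N≡N: 1 × 963 = 963
    Σ(broken) = 2250 kJ
  Bonds formed (products):
    N–H: 6 × 401 = 2406
    Σ(formed) = 2406 kJ
  ΔH_2 = 2250 − 2406 = −156 kJ
ΔH_1 − ΔH_2 = −353 kJ, so reaction 1 has the more negative ΔH; |ΔH_1 − ΔH_2| = 353 kJ.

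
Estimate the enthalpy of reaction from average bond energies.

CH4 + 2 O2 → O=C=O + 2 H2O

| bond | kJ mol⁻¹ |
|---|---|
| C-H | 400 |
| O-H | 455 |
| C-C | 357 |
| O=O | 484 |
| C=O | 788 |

ΔH ≈ −828 kJ

Bonds broken (reactants):
  C-H: 4 × 400 = 1600
  O=O: 2 × 484 = 968
  Σ(broken) = 2568 kJ
Bonds formed (products):
  C=O: 2 × 788 = 1576
  O-H: 4 × 455 = 1820
  Σ(formed) = 3396 kJ
ΔH = Σ(broken) − Σ(formed) = 2568 − 3396 = −828 kJ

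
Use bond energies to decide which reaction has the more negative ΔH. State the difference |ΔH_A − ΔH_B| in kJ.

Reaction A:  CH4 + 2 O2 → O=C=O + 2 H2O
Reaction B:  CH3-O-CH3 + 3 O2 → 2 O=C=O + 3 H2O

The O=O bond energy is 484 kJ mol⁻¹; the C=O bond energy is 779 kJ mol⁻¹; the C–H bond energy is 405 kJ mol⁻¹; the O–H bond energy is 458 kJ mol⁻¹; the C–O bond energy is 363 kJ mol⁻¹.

Reaction B, by 454 kJ

Reaction A:
  Bonds broken (reactants):
    C–H: 4 × 405 = 1620
    O=O: 2 × 484 = 968
    Σ(broken) = 2588 kJ
  Bonds formed (products):
    C=O: 2 × 779 = 1558
    O–H: 4 × 458 = 1832
    Σ(formed) = 3390 kJ
  ΔH_A = 2588 − 3390 = −802 kJ
Reaction B:
  Bonds broken (reactants):
    C–H: 6 × 405 = 2430
    C–O: 2 × 363 = 726
    O=O: 3 × 484 = 1452
    Σ(broken) = 4608 kJ
  Bonds formed (products):
    C=O: 4 × 779 = 3116
    O–H: 6 × 458 = 2748
    Σ(formed) = 5864 kJ
  ΔH_B = 4608 − 5864 = −1256 kJ
ΔH_A − ΔH_B = +454 kJ, so reaction B has the more negative ΔH; |ΔH_A − ΔH_B| = 454 kJ.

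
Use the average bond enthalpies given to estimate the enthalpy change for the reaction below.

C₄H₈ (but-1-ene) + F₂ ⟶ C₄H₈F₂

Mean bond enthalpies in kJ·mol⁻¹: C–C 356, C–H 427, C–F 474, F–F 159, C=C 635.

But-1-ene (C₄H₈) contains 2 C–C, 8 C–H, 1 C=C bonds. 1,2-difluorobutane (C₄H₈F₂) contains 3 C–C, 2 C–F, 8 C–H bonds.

ΔH ≈ −510 kJ

Bonds broken (reactants):
  C–C: 2 × 356 = 712
  C–H: 8 × 427 = 3416
  C=C: 1 × 635 = 635
  F–F: 1 × 159 = 159
  Σ(broken) = 4922 kJ
Bonds formed (products):
  C–C: 3 × 356 = 1068
  C–F: 2 × 474 = 948
  C–H: 8 × 427 = 3416
  Σ(formed) = 5432 kJ
ΔH = Σ(broken) − Σ(formed) = 4922 − 5432 = −510 kJ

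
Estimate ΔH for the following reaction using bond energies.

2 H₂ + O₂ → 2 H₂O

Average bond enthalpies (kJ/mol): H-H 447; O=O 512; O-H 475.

Bonds broken (reactants):
  H-H: 2 × 447 = 894
  O=O: 1 × 512 = 512
  Σ(broken) = 1406 kJ
Bonds formed (products):
  O-H: 4 × 475 = 1900
  Σ(formed) = 1900 kJ
ΔH = Σ(broken) − Σ(formed) = 1406 − 1900 = −494 kJ

ΔH ≈ −494 kJ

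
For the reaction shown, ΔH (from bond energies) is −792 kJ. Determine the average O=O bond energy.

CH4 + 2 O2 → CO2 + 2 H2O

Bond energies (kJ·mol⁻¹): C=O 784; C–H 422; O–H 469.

D(O=O) ≈ 482 kJ/mol

Let D be the O=O bond energy.
Σ(broken) = 4×422 + 2×D = 1688 + 2D
Σ(formed) = 2×784 + 4×469 = 3444
ΔH = Σ(broken) − Σ(formed) = (1688 + 2D) − (3444) = −1756 + 2D
Setting this equal to −792 kJ gives 2D = 964, so D = 482 kJ/mol.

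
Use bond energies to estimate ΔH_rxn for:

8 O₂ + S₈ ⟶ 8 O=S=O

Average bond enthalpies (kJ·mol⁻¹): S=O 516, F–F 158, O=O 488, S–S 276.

Bonds broken (reactants):
  O=O: 8 × 488 = 3904
  S–S: 8 × 276 = 2208
  Σ(broken) = 6112 kJ
Bonds formed (products):
  S=O: 16 × 516 = 8256
  Σ(formed) = 8256 kJ
ΔH = Σ(broken) − Σ(formed) = 6112 − 8256 = −2144 kJ

ΔH ≈ −2144 kJ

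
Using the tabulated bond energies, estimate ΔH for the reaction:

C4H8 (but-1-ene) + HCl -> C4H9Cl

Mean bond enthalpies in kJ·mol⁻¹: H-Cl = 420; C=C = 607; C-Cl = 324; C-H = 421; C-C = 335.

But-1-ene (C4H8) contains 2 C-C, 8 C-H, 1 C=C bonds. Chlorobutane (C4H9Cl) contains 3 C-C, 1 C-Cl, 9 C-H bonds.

ΔH ≈ −53 kJ

Bonds broken (reactants):
  C-C: 2 × 335 = 670
  C-H: 8 × 421 = 3368
  C=C: 1 × 607 = 607
  H-Cl: 1 × 420 = 420
  Σ(broken) = 5065 kJ
Bonds formed (products):
  C-C: 3 × 335 = 1005
  C-Cl: 1 × 324 = 324
  C-H: 9 × 421 = 3789
  Σ(formed) = 5118 kJ
ΔH = Σ(broken) − Σ(formed) = 5065 − 5118 = −53 kJ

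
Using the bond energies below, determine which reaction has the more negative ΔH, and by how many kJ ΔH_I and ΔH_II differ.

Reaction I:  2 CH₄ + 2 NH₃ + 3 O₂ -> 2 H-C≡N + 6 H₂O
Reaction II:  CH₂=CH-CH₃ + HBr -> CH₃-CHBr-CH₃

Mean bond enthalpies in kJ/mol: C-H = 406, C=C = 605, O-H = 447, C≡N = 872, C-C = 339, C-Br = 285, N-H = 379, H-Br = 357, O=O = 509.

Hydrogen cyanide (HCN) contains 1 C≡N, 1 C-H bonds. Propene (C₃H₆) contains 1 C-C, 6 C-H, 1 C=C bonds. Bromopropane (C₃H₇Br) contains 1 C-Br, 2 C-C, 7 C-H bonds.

Reaction I:
  Bonds broken (reactants):
    C-H: 8 × 406 = 3248
    N-H: 6 × 379 = 2274
    O=O: 3 × 509 = 1527
    Σ(broken) = 7049 kJ
  Bonds formed (products):
    C≡N: 2 × 872 = 1744
    C-H: 2 × 406 = 812
    O-H: 12 × 447 = 5364
    Σ(formed) = 7920 kJ
  ΔH_I = 7049 − 7920 = −871 kJ
Reaction II:
  Bonds broken (reactants):
    C-C: 1 × 339 = 339
    C-H: 6 × 406 = 2436
    C=C: 1 × 605 = 605
    H-Br: 1 × 357 = 357
    Σ(broken) = 3737 kJ
  Bonds formed (products):
    C-Br: 1 × 285 = 285
    C-C: 2 × 339 = 678
    C-H: 7 × 406 = 2842
    Σ(formed) = 3805 kJ
  ΔH_II = 3737 − 3805 = −68 kJ
ΔH_I − ΔH_II = −803 kJ, so reaction I has the more negative ΔH; |ΔH_I − ΔH_II| = 803 kJ.

Reaction I, by 803 kJ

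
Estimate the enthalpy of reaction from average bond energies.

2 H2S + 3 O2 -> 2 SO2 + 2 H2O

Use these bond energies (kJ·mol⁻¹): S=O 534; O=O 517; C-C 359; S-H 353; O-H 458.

ΔH ≈ −1005 kJ

Bonds broken (reactants):
  O=O: 3 × 517 = 1551
  S-H: 4 × 353 = 1412
  Σ(broken) = 2963 kJ
Bonds formed (products):
  O-H: 4 × 458 = 1832
  S=O: 4 × 534 = 2136
  Σ(formed) = 3968 kJ
ΔH = Σ(broken) − Σ(formed) = 2963 − 3968 = −1005 kJ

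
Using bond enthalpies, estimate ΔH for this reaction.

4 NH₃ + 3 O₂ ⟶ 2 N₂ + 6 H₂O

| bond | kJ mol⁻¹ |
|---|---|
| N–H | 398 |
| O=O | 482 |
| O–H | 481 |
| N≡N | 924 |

ΔH ≈ −1398 kJ

Bonds broken (reactants):
  N–H: 12 × 398 = 4776
  O=O: 3 × 482 = 1446
  Σ(broken) = 6222 kJ
Bonds formed (products):
  N≡N: 2 × 924 = 1848
  O–H: 12 × 481 = 5772
  Σ(formed) = 7620 kJ
ΔH = Σ(broken) − Σ(formed) = 6222 − 7620 = −1398 kJ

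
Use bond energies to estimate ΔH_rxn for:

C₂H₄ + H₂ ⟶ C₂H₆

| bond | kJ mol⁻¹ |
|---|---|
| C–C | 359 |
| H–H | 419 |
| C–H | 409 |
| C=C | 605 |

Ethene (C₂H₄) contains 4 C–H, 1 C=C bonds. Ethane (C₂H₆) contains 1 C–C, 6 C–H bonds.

Bonds broken (reactants):
  C–H: 4 × 409 = 1636
  C=C: 1 × 605 = 605
  H–H: 1 × 419 = 419
  Σ(broken) = 2660 kJ
Bonds formed (products):
  C–C: 1 × 359 = 359
  C–H: 6 × 409 = 2454
  Σ(formed) = 2813 kJ
ΔH = Σ(broken) − Σ(formed) = 2660 − 2813 = −153 kJ

ΔH ≈ −153 kJ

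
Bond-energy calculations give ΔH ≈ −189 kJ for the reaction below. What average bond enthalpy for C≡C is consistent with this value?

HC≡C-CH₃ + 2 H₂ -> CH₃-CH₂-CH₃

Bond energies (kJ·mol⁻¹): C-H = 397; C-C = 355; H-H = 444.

Let D be the C≡C bond energy.
Σ(broken) = 1×D + 1×355 + 4×397 + 2×444 = 2831 + D
Σ(formed) = 2×355 + 8×397 = 3886
ΔH = Σ(broken) − Σ(formed) = (2831 + D) − (3886) = −1055 + D
Setting this equal to −189 kJ gives D = 866 kJ/mol.

D(C≡C) ≈ 866 kJ/mol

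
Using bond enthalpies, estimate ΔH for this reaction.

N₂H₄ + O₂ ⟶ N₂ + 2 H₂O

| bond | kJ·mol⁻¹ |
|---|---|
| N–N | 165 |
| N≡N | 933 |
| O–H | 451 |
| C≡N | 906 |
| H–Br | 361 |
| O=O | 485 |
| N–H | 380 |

Bonds broken (reactants):
  N–H: 4 × 380 = 1520
  N–N: 1 × 165 = 165
  O=O: 1 × 485 = 485
  Σ(broken) = 2170 kJ
Bonds formed (products):
  N≡N: 1 × 933 = 933
  O–H: 4 × 451 = 1804
  Σ(formed) = 2737 kJ
ΔH = Σ(broken) − Σ(formed) = 2170 − 2737 = −567 kJ

ΔH ≈ −567 kJ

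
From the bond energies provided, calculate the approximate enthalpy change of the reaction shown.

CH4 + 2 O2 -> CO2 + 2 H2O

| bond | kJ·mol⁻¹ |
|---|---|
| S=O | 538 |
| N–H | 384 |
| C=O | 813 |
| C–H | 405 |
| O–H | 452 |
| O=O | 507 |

Bonds broken (reactants):
  C–H: 4 × 405 = 1620
  O=O: 2 × 507 = 1014
  Σ(broken) = 2634 kJ
Bonds formed (products):
  C=O: 2 × 813 = 1626
  O–H: 4 × 452 = 1808
  Σ(formed) = 3434 kJ
ΔH = Σ(broken) − Σ(formed) = 2634 − 3434 = −800 kJ

ΔH ≈ −800 kJ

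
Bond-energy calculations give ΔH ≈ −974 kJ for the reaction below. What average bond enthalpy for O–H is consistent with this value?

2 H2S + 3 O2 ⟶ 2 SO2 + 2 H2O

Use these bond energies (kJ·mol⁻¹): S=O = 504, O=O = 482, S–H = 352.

D(O–H) ≈ 453 kJ/mol

Let D be the O–H bond energy.
Σ(broken) = 3×482 + 4×352 = 2854
Σ(formed) = 4×D + 4×504 = 2016 + 4D
ΔH = Σ(broken) − Σ(formed) = (2854) − (2016 + 4D) = +838 − 4D
Setting this equal to −974 kJ gives 4D = 1812, so D = 453 kJ/mol.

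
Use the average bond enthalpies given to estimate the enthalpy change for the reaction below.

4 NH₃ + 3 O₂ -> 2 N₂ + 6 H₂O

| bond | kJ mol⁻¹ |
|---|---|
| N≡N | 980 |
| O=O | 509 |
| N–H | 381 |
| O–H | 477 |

Bonds broken (reactants):
  N–H: 12 × 381 = 4572
  O=O: 3 × 509 = 1527
  Σ(broken) = 6099 kJ
Bonds formed (products):
  N≡N: 2 × 980 = 1960
  O–H: 12 × 477 = 5724
  Σ(formed) = 7684 kJ
ΔH = Σ(broken) − Σ(formed) = 6099 − 7684 = −1585 kJ

ΔH ≈ −1585 kJ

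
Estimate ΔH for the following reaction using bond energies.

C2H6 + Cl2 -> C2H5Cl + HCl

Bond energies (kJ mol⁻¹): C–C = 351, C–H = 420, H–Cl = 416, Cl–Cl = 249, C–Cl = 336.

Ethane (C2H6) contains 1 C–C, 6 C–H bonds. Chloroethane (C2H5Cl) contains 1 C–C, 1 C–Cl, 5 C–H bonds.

Bonds broken (reactants):
  C–C: 1 × 351 = 351
  C–H: 6 × 420 = 2520
  Cl–Cl: 1 × 249 = 249
  Σ(broken) = 3120 kJ
Bonds formed (products):
  C–C: 1 × 351 = 351
  C–Cl: 1 × 336 = 336
  C–H: 5 × 420 = 2100
  H–Cl: 1 × 416 = 416
  Σ(formed) = 3203 kJ
ΔH = Σ(broken) − Σ(formed) = 3120 − 3203 = −83 kJ

ΔH ≈ −83 kJ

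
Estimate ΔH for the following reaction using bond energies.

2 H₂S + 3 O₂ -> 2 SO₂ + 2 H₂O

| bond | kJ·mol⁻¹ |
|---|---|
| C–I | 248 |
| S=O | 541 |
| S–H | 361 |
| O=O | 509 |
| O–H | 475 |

Bonds broken (reactants):
  O=O: 3 × 509 = 1527
  S–H: 4 × 361 = 1444
  Σ(broken) = 2971 kJ
Bonds formed (products):
  O–H: 4 × 475 = 1900
  S=O: 4 × 541 = 2164
  Σ(formed) = 4064 kJ
ΔH = Σ(broken) − Σ(formed) = 2971 − 4064 = −1093 kJ

ΔH ≈ −1093 kJ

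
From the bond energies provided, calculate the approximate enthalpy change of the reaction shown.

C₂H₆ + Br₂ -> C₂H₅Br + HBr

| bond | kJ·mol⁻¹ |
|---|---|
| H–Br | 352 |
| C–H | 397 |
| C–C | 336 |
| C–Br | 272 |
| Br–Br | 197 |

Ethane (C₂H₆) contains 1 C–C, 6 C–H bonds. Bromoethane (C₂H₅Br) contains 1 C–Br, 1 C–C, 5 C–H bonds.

ΔH ≈ −30 kJ

Bonds broken (reactants):
  Br–Br: 1 × 197 = 197
  C–C: 1 × 336 = 336
  C–H: 6 × 397 = 2382
  Σ(broken) = 2915 kJ
Bonds formed (products):
  C–Br: 1 × 272 = 272
  C–C: 1 × 336 = 336
  C–H: 5 × 397 = 1985
  H–Br: 1 × 352 = 352
  Σ(formed) = 2945 kJ
ΔH = Σ(broken) − Σ(formed) = 2915 − 2945 = −30 kJ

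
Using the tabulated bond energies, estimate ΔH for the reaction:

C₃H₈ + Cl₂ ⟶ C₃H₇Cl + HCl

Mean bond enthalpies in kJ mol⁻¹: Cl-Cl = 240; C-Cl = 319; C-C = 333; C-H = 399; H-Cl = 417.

ΔH ≈ −97 kJ

Bonds broken (reactants):
  C-C: 2 × 333 = 666
  C-H: 8 × 399 = 3192
  Cl-Cl: 1 × 240 = 240
  Σ(broken) = 4098 kJ
Bonds formed (products):
  C-C: 2 × 333 = 666
  C-Cl: 1 × 319 = 319
  C-H: 7 × 399 = 2793
  H-Cl: 1 × 417 = 417
  Σ(formed) = 4195 kJ
ΔH = Σ(broken) − Σ(formed) = 4098 − 4195 = −97 kJ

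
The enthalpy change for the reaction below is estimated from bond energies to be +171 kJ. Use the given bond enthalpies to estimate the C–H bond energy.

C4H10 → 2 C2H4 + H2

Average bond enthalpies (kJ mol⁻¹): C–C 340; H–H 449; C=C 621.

D(C–H) ≈ 421 kJ/mol

Let D be the C–H bond energy.
Σ(broken) = 3×340 + 10×D = 1020 + 10D
Σ(formed) = 8×D + 2×621 + 1×449 = 1691 + 8D
ΔH = Σ(broken) − Σ(formed) = (1020 + 10D) − (1691 + 8D) = −671 + 2D
Setting this equal to +171 kJ gives 2D = 842, so D = 421 kJ/mol.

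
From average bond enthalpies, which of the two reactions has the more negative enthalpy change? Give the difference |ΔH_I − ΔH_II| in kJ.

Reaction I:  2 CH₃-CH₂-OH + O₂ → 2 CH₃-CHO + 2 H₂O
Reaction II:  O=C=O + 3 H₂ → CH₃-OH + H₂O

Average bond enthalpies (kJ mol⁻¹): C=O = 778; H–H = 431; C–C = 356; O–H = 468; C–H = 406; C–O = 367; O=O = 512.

Reaction I:
  Bonds broken (reactants):
    C–C: 2 × 356 = 712
    C–H: 10 × 406 = 4060
    C–O: 2 × 367 = 734
    O–H: 2 × 468 = 936
    O=O: 1 × 512 = 512
    Σ(broken) = 6954 kJ
  Bonds formed (products):
    C–C: 2 × 356 = 712
    C–H: 8 × 406 = 3248
    C=O: 2 × 778 = 1556
    O–H: 4 × 468 = 1872
    Σ(formed) = 7388 kJ
  ΔH_I = 6954 − 7388 = −434 kJ
Reaction II:
  Bonds broken (reactants):
    C=O: 2 × 778 = 1556
    H–H: 3 × 431 = 1293
    Σ(broken) = 2849 kJ
  Bonds formed (products):
    C–H: 3 × 406 = 1218
    C–O: 1 × 367 = 367
    O–H: 3 × 468 = 1404
    Σ(formed) = 2989 kJ
  ΔH_II = 2849 − 2989 = −140 kJ
ΔH_I − ΔH_II = −294 kJ, so reaction I has the more negative ΔH; |ΔH_I − ΔH_II| = 294 kJ.

Reaction I, by 294 kJ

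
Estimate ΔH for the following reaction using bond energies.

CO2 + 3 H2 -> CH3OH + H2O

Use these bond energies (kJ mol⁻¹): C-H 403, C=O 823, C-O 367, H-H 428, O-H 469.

ΔH ≈ −53 kJ

Bonds broken (reactants):
  C=O: 2 × 823 = 1646
  H-H: 3 × 428 = 1284
  Σ(broken) = 2930 kJ
Bonds formed (products):
  C-H: 3 × 403 = 1209
  C-O: 1 × 367 = 367
  O-H: 3 × 469 = 1407
  Σ(formed) = 2983 kJ
ΔH = Σ(broken) − Σ(formed) = 2930 − 2983 = −53 kJ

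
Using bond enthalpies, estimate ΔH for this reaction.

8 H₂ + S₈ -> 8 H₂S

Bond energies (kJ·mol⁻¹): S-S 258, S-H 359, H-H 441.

Bonds broken (reactants):
  H-H: 8 × 441 = 3528
  S-S: 8 × 258 = 2064
  Σ(broken) = 5592 kJ
Bonds formed (products):
  S-H: 16 × 359 = 5744
  Σ(formed) = 5744 kJ
ΔH = Σ(broken) − Σ(formed) = 5592 − 5744 = −152 kJ

ΔH ≈ −152 kJ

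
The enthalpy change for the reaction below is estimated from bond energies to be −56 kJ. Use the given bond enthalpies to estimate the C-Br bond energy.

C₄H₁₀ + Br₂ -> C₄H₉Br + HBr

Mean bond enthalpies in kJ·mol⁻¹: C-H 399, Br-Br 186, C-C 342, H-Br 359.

Let D be the C-Br bond energy.
Σ(broken) = 1×186 + 3×342 + 10×399 = 5202
Σ(formed) = 1×D + 3×342 + 9×399 + 1×359 = 4976 + D
ΔH = Σ(broken) − Σ(formed) = (5202) − (4976 + D) = +226 − D
Setting this equal to −56 kJ gives D = 282 kJ/mol.

D(C-Br) ≈ 282 kJ/mol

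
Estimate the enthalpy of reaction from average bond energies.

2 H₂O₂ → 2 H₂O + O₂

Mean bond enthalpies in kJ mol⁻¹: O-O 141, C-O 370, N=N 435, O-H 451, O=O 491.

Bonds broken (reactants):
  O-H: 4 × 451 = 1804
  O-O: 2 × 141 = 282
  Σ(broken) = 2086 kJ
Bonds formed (products):
  O-H: 4 × 451 = 1804
  O=O: 1 × 491 = 491
  Σ(formed) = 2295 kJ
ΔH = Σ(broken) − Σ(formed) = 2086 − 2295 = −209 kJ

ΔH ≈ −209 kJ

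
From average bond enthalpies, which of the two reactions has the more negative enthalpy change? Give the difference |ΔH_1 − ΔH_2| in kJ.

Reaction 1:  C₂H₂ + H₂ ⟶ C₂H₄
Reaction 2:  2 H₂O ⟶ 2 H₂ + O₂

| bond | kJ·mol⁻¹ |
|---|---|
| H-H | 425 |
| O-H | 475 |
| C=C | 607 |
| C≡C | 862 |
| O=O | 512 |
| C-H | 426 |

Reaction 1, by 710 kJ

Reaction 1:
  Bonds broken (reactants):
    C≡C: 1 × 862 = 862
    C-H: 2 × 426 = 852
    H-H: 1 × 425 = 425
    Σ(broken) = 2139 kJ
  Bonds formed (products):
    C-H: 4 × 426 = 1704
    C=C: 1 × 607 = 607
    Σ(formed) = 2311 kJ
  ΔH_1 = 2139 − 2311 = −172 kJ
Reaction 2:
  Bonds broken (reactants):
    O-H: 4 × 475 = 1900
    Σ(broken) = 1900 kJ
  Bonds formed (products):
    H-H: 2 × 425 = 850
    O=O: 1 × 512 = 512
    Σ(formed) = 1362 kJ
  ΔH_2 = 1900 − 1362 = +538 kJ
ΔH_1 − ΔH_2 = −710 kJ, so reaction 1 has the more negative ΔH; |ΔH_1 − ΔH_2| = 710 kJ.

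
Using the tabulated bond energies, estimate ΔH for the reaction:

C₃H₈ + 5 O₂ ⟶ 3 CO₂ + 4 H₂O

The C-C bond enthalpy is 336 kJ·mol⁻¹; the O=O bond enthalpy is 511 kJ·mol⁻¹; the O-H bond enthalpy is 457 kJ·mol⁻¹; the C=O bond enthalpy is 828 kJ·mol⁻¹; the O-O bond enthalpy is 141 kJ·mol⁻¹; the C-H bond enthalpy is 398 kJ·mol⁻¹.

Bonds broken (reactants):
  C-C: 2 × 336 = 672
  C-H: 8 × 398 = 3184
  O=O: 5 × 511 = 2555
  Σ(broken) = 6411 kJ
Bonds formed (products):
  C=O: 6 × 828 = 4968
  O-H: 8 × 457 = 3656
  Σ(formed) = 8624 kJ
ΔH = Σ(broken) − Σ(formed) = 6411 − 8624 = −2213 kJ

ΔH ≈ −2213 kJ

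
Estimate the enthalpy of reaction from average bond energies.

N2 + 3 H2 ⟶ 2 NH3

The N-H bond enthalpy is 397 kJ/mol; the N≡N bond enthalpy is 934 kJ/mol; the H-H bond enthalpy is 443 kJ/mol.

Bonds broken (reactants):
  H-H: 3 × 443 = 1329
  N≡N: 1 × 934 = 934
  Σ(broken) = 2263 kJ
Bonds formed (products):
  N-H: 6 × 397 = 2382
  Σ(formed) = 2382 kJ
ΔH = Σ(broken) − Σ(formed) = 2263 − 2382 = −119 kJ

ΔH ≈ −119 kJ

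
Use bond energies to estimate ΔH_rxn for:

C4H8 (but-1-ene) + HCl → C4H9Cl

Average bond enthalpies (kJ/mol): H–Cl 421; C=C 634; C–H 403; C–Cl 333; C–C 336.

Bonds broken (reactants):
  C–C: 2 × 336 = 672
  C–H: 8 × 403 = 3224
  C=C: 1 × 634 = 634
  H–Cl: 1 × 421 = 421
  Σ(broken) = 4951 kJ
Bonds formed (products):
  C–C: 3 × 336 = 1008
  C–Cl: 1 × 333 = 333
  C–H: 9 × 403 = 3627
  Σ(formed) = 4968 kJ
ΔH = Σ(broken) − Σ(formed) = 4951 − 4968 = −17 kJ

ΔH ≈ −17 kJ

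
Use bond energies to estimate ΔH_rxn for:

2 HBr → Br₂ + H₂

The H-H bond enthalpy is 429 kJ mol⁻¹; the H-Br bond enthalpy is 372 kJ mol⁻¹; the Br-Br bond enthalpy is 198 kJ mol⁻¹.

Bonds broken (reactants):
  H-Br: 2 × 372 = 744
  Σ(broken) = 744 kJ
Bonds formed (products):
  Br-Br: 1 × 198 = 198
  H-H: 1 × 429 = 429
  Σ(formed) = 627 kJ
ΔH = Σ(broken) − Σ(formed) = 744 − 627 = +117 kJ

ΔH ≈ +117 kJ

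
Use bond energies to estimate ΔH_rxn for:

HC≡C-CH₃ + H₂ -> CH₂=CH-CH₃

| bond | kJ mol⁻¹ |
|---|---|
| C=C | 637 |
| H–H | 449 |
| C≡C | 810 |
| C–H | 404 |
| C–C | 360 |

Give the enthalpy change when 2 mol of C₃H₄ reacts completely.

Bonds broken (reactants):
  C≡C: 1 × 810 = 810
  C–C: 1 × 360 = 360
  C–H: 4 × 404 = 1616
  H–H: 1 × 449 = 449
  Σ(broken) = 3235 kJ
Bonds formed (products):
  C–C: 1 × 360 = 360
  C–H: 6 × 404 = 2424
  C=C: 1 × 637 = 637
  Σ(formed) = 3421 kJ
ΔH = Σ(broken) − Σ(formed) = 3235 − 3421 = −186 kJ
For 2× the reaction as written: 2 × (−186) = −372 kJ

ΔH = −372 kJ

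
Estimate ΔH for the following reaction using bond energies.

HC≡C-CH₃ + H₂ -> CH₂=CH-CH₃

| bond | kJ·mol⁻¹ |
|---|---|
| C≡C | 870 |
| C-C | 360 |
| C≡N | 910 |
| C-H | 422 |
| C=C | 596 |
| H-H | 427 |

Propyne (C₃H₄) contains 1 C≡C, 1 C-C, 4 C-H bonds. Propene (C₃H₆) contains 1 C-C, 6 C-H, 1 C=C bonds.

ΔH ≈ −143 kJ

Bonds broken (reactants):
  C≡C: 1 × 870 = 870
  C-C: 1 × 360 = 360
  C-H: 4 × 422 = 1688
  H-H: 1 × 427 = 427
  Σ(broken) = 3345 kJ
Bonds formed (products):
  C-C: 1 × 360 = 360
  C-H: 6 × 422 = 2532
  C=C: 1 × 596 = 596
  Σ(formed) = 3488 kJ
ΔH = Σ(broken) − Σ(formed) = 3345 − 3488 = −143 kJ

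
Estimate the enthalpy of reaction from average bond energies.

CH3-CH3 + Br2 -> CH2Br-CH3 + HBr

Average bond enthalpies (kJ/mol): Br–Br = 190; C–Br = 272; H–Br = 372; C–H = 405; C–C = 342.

ΔH ≈ −49 kJ

Bonds broken (reactants):
  Br–Br: 1 × 190 = 190
  C–C: 1 × 342 = 342
  C–H: 6 × 405 = 2430
  Σ(broken) = 2962 kJ
Bonds formed (products):
  C–Br: 1 × 272 = 272
  C–C: 1 × 342 = 342
  C–H: 5 × 405 = 2025
  H–Br: 1 × 372 = 372
  Σ(formed) = 3011 kJ
ΔH = Σ(broken) − Σ(formed) = 2962 − 3011 = −49 kJ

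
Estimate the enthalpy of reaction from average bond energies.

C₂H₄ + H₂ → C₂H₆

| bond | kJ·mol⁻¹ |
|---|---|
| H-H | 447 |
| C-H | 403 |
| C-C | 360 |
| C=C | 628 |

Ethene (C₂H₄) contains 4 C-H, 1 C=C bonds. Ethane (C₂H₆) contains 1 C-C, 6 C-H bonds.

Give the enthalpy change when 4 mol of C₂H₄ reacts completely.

Bonds broken (reactants):
  C-H: 4 × 403 = 1612
  C=C: 1 × 628 = 628
  H-H: 1 × 447 = 447
  Σ(broken) = 2687 kJ
Bonds formed (products):
  C-C: 1 × 360 = 360
  C-H: 6 × 403 = 2418
  Σ(formed) = 2778 kJ
ΔH = Σ(broken) − Σ(formed) = 2687 − 2778 = −91 kJ
For 4× the reaction as written: 4 × (−91) = −364 kJ

ΔH = −364 kJ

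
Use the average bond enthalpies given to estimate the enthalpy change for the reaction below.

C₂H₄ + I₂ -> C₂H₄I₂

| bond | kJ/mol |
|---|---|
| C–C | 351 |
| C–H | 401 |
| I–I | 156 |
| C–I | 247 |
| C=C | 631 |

Bonds broken (reactants):
  C–H: 4 × 401 = 1604
  C=C: 1 × 631 = 631
  I–I: 1 × 156 = 156
  Σ(broken) = 2391 kJ
Bonds formed (products):
  C–C: 1 × 351 = 351
  C–H: 4 × 401 = 1604
  C–I: 2 × 247 = 494
  Σ(formed) = 2449 kJ
ΔH = Σ(broken) − Σ(formed) = 2391 − 2449 = −58 kJ

ΔH ≈ −58 kJ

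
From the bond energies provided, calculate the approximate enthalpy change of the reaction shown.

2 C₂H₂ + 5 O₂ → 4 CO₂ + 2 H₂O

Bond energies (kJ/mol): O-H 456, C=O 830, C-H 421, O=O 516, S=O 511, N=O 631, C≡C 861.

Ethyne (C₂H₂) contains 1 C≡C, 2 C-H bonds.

ΔH ≈ −2478 kJ

Bonds broken (reactants):
  C≡C: 2 × 861 = 1722
  C-H: 4 × 421 = 1684
  O=O: 5 × 516 = 2580
  Σ(broken) = 5986 kJ
Bonds formed (products):
  C=O: 8 × 830 = 6640
  O-H: 4 × 456 = 1824
  Σ(formed) = 8464 kJ
ΔH = Σ(broken) − Σ(formed) = 5986 − 8464 = −2478 kJ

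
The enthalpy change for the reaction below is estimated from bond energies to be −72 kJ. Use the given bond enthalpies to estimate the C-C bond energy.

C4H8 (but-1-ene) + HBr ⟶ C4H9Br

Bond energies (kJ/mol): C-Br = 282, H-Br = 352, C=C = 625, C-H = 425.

D(C-C) ≈ 342 kJ/mol

Let D be the C-C bond energy.
Σ(broken) = 2×D + 8×425 + 1×625 + 1×352 = 4377 + 2D
Σ(formed) = 1×282 + 3×D + 9×425 = 4107 + 3D
ΔH = Σ(broken) − Σ(formed) = (4377 + 2D) − (4107 + 3D) = +270 − D
Setting this equal to −72 kJ gives D = 342 kJ/mol.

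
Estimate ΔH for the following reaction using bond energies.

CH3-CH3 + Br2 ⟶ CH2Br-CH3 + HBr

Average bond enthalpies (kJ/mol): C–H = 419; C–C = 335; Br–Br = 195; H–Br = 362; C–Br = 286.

Bonds broken (reactants):
  Br–Br: 1 × 195 = 195
  C–C: 1 × 335 = 335
  C–H: 6 × 419 = 2514
  Σ(broken) = 3044 kJ
Bonds formed (products):
  C–Br: 1 × 286 = 286
  C–C: 1 × 335 = 335
  C–H: 5 × 419 = 2095
  H–Br: 1 × 362 = 362
  Σ(formed) = 3078 kJ
ΔH = Σ(broken) − Σ(formed) = 3044 − 3078 = −34 kJ

ΔH ≈ −34 kJ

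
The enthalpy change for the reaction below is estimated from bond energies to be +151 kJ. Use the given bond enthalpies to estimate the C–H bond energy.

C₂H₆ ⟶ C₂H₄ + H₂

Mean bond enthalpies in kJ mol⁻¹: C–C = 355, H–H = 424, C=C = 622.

Let D be the C–H bond energy.
Σ(broken) = 1×355 + 6×D = 355 + 6D
Σ(formed) = 4×D + 1×622 + 1×424 = 1046 + 4D
ΔH = Σ(broken) − Σ(formed) = (355 + 6D) − (1046 + 4D) = −691 + 2D
Setting this equal to +151 kJ gives 2D = 842, so D = 421 kJ/mol.

D(C–H) ≈ 421 kJ/mol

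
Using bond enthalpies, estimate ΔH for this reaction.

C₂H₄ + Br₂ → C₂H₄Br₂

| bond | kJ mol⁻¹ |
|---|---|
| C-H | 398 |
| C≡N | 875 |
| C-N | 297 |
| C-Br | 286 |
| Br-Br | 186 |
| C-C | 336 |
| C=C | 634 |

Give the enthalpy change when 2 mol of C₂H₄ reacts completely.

ΔH = −176 kJ

Bonds broken (reactants):
  Br-Br: 1 × 186 = 186
  C-H: 4 × 398 = 1592
  C=C: 1 × 634 = 634
  Σ(broken) = 2412 kJ
Bonds formed (products):
  C-Br: 2 × 286 = 572
  C-C: 1 × 336 = 336
  C-H: 4 × 398 = 1592
  Σ(formed) = 2500 kJ
ΔH = Σ(broken) − Σ(formed) = 2412 − 2500 = −88 kJ
For 2× the reaction as written: 2 × (−88) = −176 kJ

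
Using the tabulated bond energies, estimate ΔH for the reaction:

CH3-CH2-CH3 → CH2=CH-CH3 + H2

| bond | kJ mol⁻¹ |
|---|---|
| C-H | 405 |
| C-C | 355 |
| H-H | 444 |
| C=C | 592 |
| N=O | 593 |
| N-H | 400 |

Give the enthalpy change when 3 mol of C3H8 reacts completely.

Bonds broken (reactants):
  C-C: 2 × 355 = 710
  C-H: 8 × 405 = 3240
  Σ(broken) = 3950 kJ
Bonds formed (products):
  C-C: 1 × 355 = 355
  C-H: 6 × 405 = 2430
  C=C: 1 × 592 = 592
  H-H: 1 × 444 = 444
  Σ(formed) = 3821 kJ
ΔH = Σ(broken) − Σ(formed) = 3950 − 3821 = +129 kJ
For 3× the reaction as written: 3 × (+129) = +387 kJ

ΔH = +387 kJ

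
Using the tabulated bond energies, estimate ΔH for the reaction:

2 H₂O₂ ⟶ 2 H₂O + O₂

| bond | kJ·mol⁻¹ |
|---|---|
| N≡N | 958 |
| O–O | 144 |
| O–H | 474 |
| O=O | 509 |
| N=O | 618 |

Bonds broken (reactants):
  O–H: 4 × 474 = 1896
  O–O: 2 × 144 = 288
  Σ(broken) = 2184 kJ
Bonds formed (products):
  O–H: 4 × 474 = 1896
  O=O: 1 × 509 = 509
  Σ(formed) = 2405 kJ
ΔH = Σ(broken) − Σ(formed) = 2184 − 2405 = −221 kJ

ΔH ≈ −221 kJ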